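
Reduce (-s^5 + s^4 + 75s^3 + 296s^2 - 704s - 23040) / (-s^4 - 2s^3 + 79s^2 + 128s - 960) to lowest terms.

Apply the Euclidean algorithm:
  -s^5 + s^4 + 75s^3 + 296s^2 - 704s - 23040 = (s - 3)(-s^4 - 2s^3 + 79s^2 + 128s - 960) + (-10s^3 + 405s^2 + 640s - 25920)
  -s^4 - 2s^3 + 79s^2 + 128s - 960 = ((1/10)s + 17/4)(-10s^3 + 405s^2 + 640s - 25920) + (-(6825/4)s^2 + 109200)
  -10s^3 + 405s^2 + 640s - 25920 = ((8/1365)s - 108/455)(-(6825/4)s^2 + 109200) + (0)
Last nonzero remainder: -(6825/4)s^2 + 109200. Dividing through by -6825/4 gives the monic gcd s^2 - 64.
Cancel s^2 - 64 from numerator and denominator to get the reduced form.

(s^3 - s^2 - 11s - 360)/(s^2 + 2s - 15)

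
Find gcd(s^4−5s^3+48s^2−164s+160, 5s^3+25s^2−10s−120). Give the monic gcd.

s−2

Repeated division with remainder:
  s^4−5s^3+48s^2−164s+160 = ((1/5)s−2)(5s^3+25s^2−10s−120) + (100s^2−160s−80)
  5s^3+25s^2−10s−120 = ((1/20)s+33/100)(100s^2−160s−80) + ((234/5)s−468/5)
  100s^2−160s−80 = ((250/117)s+100/117)((234/5)s−468/5) + (0)
Last nonzero remainder: (234/5)s−468/5. Dividing through by 234/5 gives the monic gcd s−2.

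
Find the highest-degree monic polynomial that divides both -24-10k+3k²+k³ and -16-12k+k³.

Euclidean algorithm in ℚ[k]:
  k³+3k²-10k-24 = (k³-12k-16) + (3k²+2k-8)
  k³-12k-16 = ((1/3)k-2/9)(3k²+2k-8) + (-(80/9)k-160/9)
  3k²+2k-8 = (-(27/80)k+9/20)(-(80/9)k-160/9) + (0)
Last nonzero remainder: -(80/9)k-160/9. Dividing through by -80/9 gives the monic gcd k+2.

2+k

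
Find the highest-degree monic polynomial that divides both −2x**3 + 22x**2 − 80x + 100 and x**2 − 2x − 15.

x − 5

By polynomial division,
  −2x**3 + 22x**2 − 80x + 100 = (−2x + 18)(x**2 − 2x − 15) + (−74x + 370)
  x**2 − 2x − 15 = (−(1/74)x − 3/74)(−74x + 370) + (0)
Last nonzero remainder: −74x + 370. Dividing through by −74 gives the monic gcd x − 5.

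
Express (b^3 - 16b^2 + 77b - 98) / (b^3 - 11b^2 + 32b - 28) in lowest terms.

(b - 7)/(b - 2)

By polynomial division,
  b^3 - 16b^2 + 77b - 98 = (b^3 - 11b^2 + 32b - 28) + (-5b^2 + 45b - 70)
  b^3 - 11b^2 + 32b - 28 = (-(1/5)b + 2/5)(-5b^2 + 45b - 70) + (0)
Last nonzero remainder: -5b^2 + 45b - 70. Dividing through by -5 gives the monic gcd b^2 - 9b + 14.
Cancel b^2 - 9b + 14 from numerator and denominator to get the reduced form.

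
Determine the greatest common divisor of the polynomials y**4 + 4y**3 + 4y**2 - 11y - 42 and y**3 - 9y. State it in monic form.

y + 3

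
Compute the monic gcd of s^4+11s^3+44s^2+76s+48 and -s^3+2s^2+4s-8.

s+2

Repeated division with remainder:
  s^4+11s^3+44s^2+76s+48 = (-s-13)(-s^3+2s^2+4s-8) + (74s^2+120s-56)
  -s^3+2s^2+4s-8 = (-(1/74)s+67/1369)(74s^2+120s-56) + (-(3600/1369)s-7200/1369)
  74s^2+120s-56 = (-(50653/1800)s+9583/900)(-(3600/1369)s-7200/1369) + (0)
Last nonzero remainder: -(3600/1369)s-7200/1369. Dividing through by -3600/1369 gives the monic gcd s+2.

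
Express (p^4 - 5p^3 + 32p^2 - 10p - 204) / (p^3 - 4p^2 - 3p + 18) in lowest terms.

(p^2 - 4p + 34)/(p - 3)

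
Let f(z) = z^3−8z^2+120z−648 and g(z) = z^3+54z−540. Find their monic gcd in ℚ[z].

Apply the Euclidean algorithm:
  z^3−8z^2+120z−648 = (z^3+54z−540) + (−8z^2+66z−108)
  z^3+54z−540 = (−(1/8)z−33/32)(−8z^2+66z−108) + ((1737/16)z−5211/8)
  −8z^2+66z−108 = (−(128/1737)z+32/193)((1737/16)z−5211/8) + (0)
Last nonzero remainder: (1737/16)z−5211/8. Dividing through by 1737/16 gives the monic gcd z−6.

z−6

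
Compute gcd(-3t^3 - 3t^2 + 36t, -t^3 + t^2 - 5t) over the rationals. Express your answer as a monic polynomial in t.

Repeated division with remainder:
  -3t^3 - 3t^2 + 36t = (3)(-t^3 + t^2 - 5t) + (-6t^2 + 51t)
  -t^3 + t^2 - 5t = ((1/6)t + 5/4)(-6t^2 + 51t) + (-(275/4)t)
  -6t^2 + 51t = ((24/275)t - 204/275)(-(275/4)t) + (0)
Last nonzero remainder: -(275/4)t. Dividing through by -275/4 gives the monic gcd t.

t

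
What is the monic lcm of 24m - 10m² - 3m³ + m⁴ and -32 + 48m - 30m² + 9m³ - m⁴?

96m - 112m² + 42m³ + 3m⁴ - 6m⁵ + m⁶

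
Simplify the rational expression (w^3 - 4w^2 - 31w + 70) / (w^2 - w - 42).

(w^2 + 3w - 10)/(w + 6)

Euclidean algorithm in ℚ[w]:
  w^3 - 4w^2 - 31w + 70 = (w - 3)(w^2 - w - 42) + (8w - 56)
  w^2 - w - 42 = ((1/8)w + 3/4)(8w - 56) + (0)
Last nonzero remainder: 8w - 56. Dividing through by 8 gives the monic gcd w - 7.
Cancel w - 7 from numerator and denominator to get the reduced form.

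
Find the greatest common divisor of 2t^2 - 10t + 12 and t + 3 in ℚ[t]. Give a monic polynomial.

1

Repeated division with remainder:
  2t^2 - 10t + 12 = (2t - 16)(t + 3) + (60)
  t + 3 = ((1/60)t + 1/20)(60) + (0)
The last nonzero remainder is the constant 60, so the polynomials are coprime and gcd = 1.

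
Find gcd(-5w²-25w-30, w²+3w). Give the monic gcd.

w+3

Euclidean algorithm in ℚ[w]:
  -5w²-25w-30 = (-5)(w²+3w) + (-10w-30)
  w²+3w = (-(1/10)w)(-10w-30) + (0)
Last nonzero remainder: -10w-30. Dividing through by -10 gives the monic gcd w+3.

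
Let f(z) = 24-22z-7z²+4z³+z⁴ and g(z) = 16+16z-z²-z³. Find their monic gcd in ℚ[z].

By polynomial division,
  z⁴+4z³-7z²-22z+24 = (-z-3)(-z³-z²+16z+16) + (6z²+42z+72)
  -z³-z²+16z+16 = (-(1/6)z+1)(6z²+42z+72) + (-14z-56)
  6z²+42z+72 = (-(3/7)z-9/7)(-14z-56) + (0)
Last nonzero remainder: -14z-56. Dividing through by -14 gives the monic gcd z+4.

4+z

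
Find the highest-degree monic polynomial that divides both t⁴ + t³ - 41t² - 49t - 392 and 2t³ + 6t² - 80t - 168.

t + 7

By polynomial division,
  t⁴ + t³ - 41t² - 49t - 392 = ((1/2)t - 1)(2t³ + 6t² - 80t - 168) + (5t² - 45t - 560)
  2t³ + 6t² - 80t - 168 = ((2/5)t + 24/5)(5t² - 45t - 560) + (360t + 2520)
  5t² - 45t - 560 = ((1/72)t - 2/9)(360t + 2520) + (0)
Last nonzero remainder: 360t + 2520. Dividing through by 360 gives the monic gcd t + 7.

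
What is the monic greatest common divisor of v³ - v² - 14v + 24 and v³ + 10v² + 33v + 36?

v + 4

Repeated division with remainder:
  v³ - v² - 14v + 24 = (v³ + 10v² + 33v + 36) + (-11v² - 47v - 12)
  v³ + 10v² + 33v + 36 = (-(1/11)v - 63/121)(-11v² - 47v - 12) + ((900/121)v + 3600/121)
  -11v² - 47v - 12 = (-(1331/900)v - 121/300)((900/121)v + 3600/121) + (0)
Last nonzero remainder: (900/121)v + 3600/121. Dividing through by 900/121 gives the monic gcd v + 4.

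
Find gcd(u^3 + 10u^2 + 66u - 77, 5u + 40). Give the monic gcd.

1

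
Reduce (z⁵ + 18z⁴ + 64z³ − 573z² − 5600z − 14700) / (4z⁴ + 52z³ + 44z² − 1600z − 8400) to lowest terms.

By polynomial division,
  z⁵ + 18z⁴ + 64z³ − 573z² − 5600z − 14700 = ((1/4)z + 5/4)(4z⁴ + 52z³ + 44z² − 1600z − 8400) + (−12z³ − 228z² − 1500z − 4200)
  4z⁴ + 52z³ + 44z² − 1600z − 8400 = (−(1/3)z + 2)(−12z³ − 228z² − 1500z − 4200) + (0)
Last nonzero remainder: −12z³ − 228z² − 1500z − 4200. Dividing through by −12 gives the monic gcd z³ + 19z² + 125z + 350.
Cancel z³ + 19z² + 125z + 350 from numerator and denominator to get the reduced form.

(z² − z − 42)/(4z − 24)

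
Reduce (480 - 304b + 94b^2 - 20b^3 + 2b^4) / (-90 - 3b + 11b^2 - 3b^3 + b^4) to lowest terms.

Apply the Euclidean algorithm:
  2b^4 - 20b^3 + 94b^2 - 304b + 480 = (2)(b^4 - 3b^3 + 11b^2 - 3b - 90) + (-14b^3 + 72b^2 - 298b + 660)
  b^4 - 3b^3 + 11b^2 - 3b - 90 = (-(1/14)b - 15/98)(-14b^3 + 72b^2 - 298b + 660) + ((36/49)b^2 - (72/49)b + 540/49)
  -14b^3 + 72b^2 - 298b + 660 = (-(343/18)b + 539/9)((36/49)b^2 - (72/49)b + 540/49) + (0)
Last nonzero remainder: (36/49)b^2 - (72/49)b + 540/49. Dividing through by 36/49 gives the monic gcd b^2 - 2b + 15.
Cancel b^2 - 2b + 15 from numerator and denominator to get the reduced form.

(32 - 16b + 2b^2)/(-6 - b + b^2)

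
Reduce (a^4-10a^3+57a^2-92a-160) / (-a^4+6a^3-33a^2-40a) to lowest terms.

Euclidean algorithm in ℚ[a]:
  a^4-10a^3+57a^2-92a-160 = (-1)(-a^4+6a^3-33a^2-40a) + (-4a^3+24a^2-132a-160)
  -a^4+6a^3-33a^2-40a = ((1/4)a)(-4a^3+24a^2-132a-160) + (0)
Last nonzero remainder: -4a^3+24a^2-132a-160. Dividing through by -4 gives the monic gcd a^3-6a^2+33a+40.
Cancel a^3-6a^2+33a+40 from numerator and denominator to get the reduced form.

(-a+4)/(a)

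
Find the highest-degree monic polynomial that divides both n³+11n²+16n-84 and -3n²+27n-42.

Euclidean algorithm in ℚ[n]:
  n³+11n²+16n-84 = (-(1/3)n-20/3)(-3n²+27n-42) + (182n-364)
  -3n²+27n-42 = (-(3/182)n+3/26)(182n-364) + (0)
Last nonzero remainder: 182n-364. Dividing through by 182 gives the monic gcd n-2.

n-2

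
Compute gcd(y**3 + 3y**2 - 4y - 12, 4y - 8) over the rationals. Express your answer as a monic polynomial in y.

y - 2

By polynomial division,
  y**3 + 3y**2 - 4y - 12 = ((1/4)y**2 + (5/4)y + 3/2)(4y - 8) + (0)
Last nonzero remainder: 4y - 8. Dividing through by 4 gives the monic gcd y - 2.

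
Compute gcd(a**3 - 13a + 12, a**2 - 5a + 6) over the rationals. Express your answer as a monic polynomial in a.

Apply the Euclidean algorithm:
  a**3 - 13a + 12 = (a + 5)(a**2 - 5a + 6) + (6a - 18)
  a**2 - 5a + 6 = ((1/6)a - 1/3)(6a - 18) + (0)
Last nonzero remainder: 6a - 18. Dividing through by 6 gives the monic gcd a - 3.

a - 3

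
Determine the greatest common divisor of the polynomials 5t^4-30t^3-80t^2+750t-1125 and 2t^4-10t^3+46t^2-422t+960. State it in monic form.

Apply the Euclidean algorithm:
  5t^4-30t^3-80t^2+750t-1125 = (5/2)(2t^4-10t^3+46t^2-422t+960) + (-5t^3-195t^2+1805t-3525)
  2t^4-10t^3+46t^2-422t+960 = (-(2/5)t+88/5)(-5t^3-195t^2+1805t-3525) + (4200t^2-33600t+63000)
  -5t^3-195t^2+1805t-3525 = (-(1/840)t-47/840)(4200t^2-33600t+63000) + (0)
Last nonzero remainder: 4200t^2-33600t+63000. Dividing through by 4200 gives the monic gcd t^2-8t+15.

t^2-8t+15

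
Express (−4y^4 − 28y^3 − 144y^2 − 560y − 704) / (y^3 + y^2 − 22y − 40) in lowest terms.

(−4y^2 − 4y − 88)/(y − 5)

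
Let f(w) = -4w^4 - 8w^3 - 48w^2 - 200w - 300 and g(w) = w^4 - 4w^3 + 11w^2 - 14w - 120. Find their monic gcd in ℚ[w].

Euclidean algorithm in ℚ[w]:
  -4w^4 - 8w^3 - 48w^2 - 200w - 300 = (-4)(w^4 - 4w^3 + 11w^2 - 14w - 120) + (-24w^3 - 4w^2 - 256w - 780)
  w^4 - 4w^3 + 11w^2 - 14w - 120 = (-(1/24)w + 25/144)(-24w^3 - 4w^2 - 256w - 780) + ((37/36)w^2 - (37/18)w + 185/12)
  -24w^3 - 4w^2 - 256w - 780 = (-(864/37)w - 1872/37)((37/36)w^2 - (37/18)w + 185/12) + (0)
Last nonzero remainder: (37/36)w^2 - (37/18)w + 185/12. Dividing through by 37/36 gives the monic gcd w^2 - 2w + 15.

w^2 - 2w + 15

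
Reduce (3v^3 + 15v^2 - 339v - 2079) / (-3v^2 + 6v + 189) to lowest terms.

(-v^2 + 2v + 99)/(v - 9)

Euclidean algorithm in ℚ[v]:
  3v^3 + 15v^2 - 339v - 2079 = (-v - 7)(-3v^2 + 6v + 189) + (-108v - 756)
  -3v^2 + 6v + 189 = ((1/36)v - 1/4)(-108v - 756) + (0)
Last nonzero remainder: -108v - 756. Dividing through by -108 gives the monic gcd v + 7.
Cancel v + 7 from numerator and denominator to get the reduced form.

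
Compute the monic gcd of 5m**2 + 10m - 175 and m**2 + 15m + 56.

m + 7

Apply the Euclidean algorithm:
  5m**2 + 10m - 175 = (5)(m**2 + 15m + 56) + (-65m - 455)
  m**2 + 15m + 56 = (-(1/65)m - 8/65)(-65m - 455) + (0)
Last nonzero remainder: -65m - 455. Dividing through by -65 gives the monic gcd m + 7.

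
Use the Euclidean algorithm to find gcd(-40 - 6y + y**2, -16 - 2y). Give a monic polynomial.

1

Repeated division with remainder:
  y**2 - 6y - 40 = (-(1/2)y + 7)(-2y - 16) + (72)
  -2y - 16 = (-(1/36)y - 2/9)(72) + (0)
The last nonzero remainder is the constant 72, so the polynomials are coprime and gcd = 1.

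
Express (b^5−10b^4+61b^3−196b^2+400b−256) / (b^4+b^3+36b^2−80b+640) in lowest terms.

Euclidean algorithm in ℚ[b]:
  b^5−10b^4+61b^3−196b^2+400b−256 = (b−11)(b^4+b^3+36b^2−80b+640) + (36b^3+280b^2−1120b+6784)
  b^4+b^3+36b^2−80b+640 = ((1/36)b−61/324)(36b^3+280b^2−1120b+6784) + ((9706/81)b^2−(38824/81)b+155296/81)
  36b^3+280b^2−1120b+6784 = ((1458/4853)b+17172/4853)((9706/81)b^2−(38824/81)b+155296/81) + (0)
Last nonzero remainder: (9706/81)b^2−(38824/81)b+155296/81. Dividing through by 9706/81 gives the monic gcd b^2−4b+16.
Cancel b^2−4b+16 from numerator and denominator to get the reduced form.

(b^3−6b^2+21b−16)/(b^2+5b+40)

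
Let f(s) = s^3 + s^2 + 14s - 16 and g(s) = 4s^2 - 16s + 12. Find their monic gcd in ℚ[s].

s - 1

Euclidean algorithm in ℚ[s]:
  s^3 + s^2 + 14s - 16 = ((1/4)s + 5/4)(4s^2 - 16s + 12) + (31s - 31)
  4s^2 - 16s + 12 = ((4/31)s - 12/31)(31s - 31) + (0)
Last nonzero remainder: 31s - 31. Dividing through by 31 gives the monic gcd s - 1.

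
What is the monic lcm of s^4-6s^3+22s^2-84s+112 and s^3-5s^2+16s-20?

Repeated division with remainder:
  s^4-6s^3+22s^2-84s+112 = (s-1)(s^3-5s^2+16s-20) + (s^2-48s+92)
  s^3-5s^2+16s-20 = (s+43)(s^2-48s+92) + (1988s-3976)
  s^2-48s+92 = ((1/1988)s-23/994)(1988s-3976) + (0)
Last nonzero remainder: 1988s-3976. Dividing through by 1988 gives the monic gcd s-2.
Then lcm(f, g) = f·g / gcd(f, g); expanding and making the result monic gives the answer.

s^6-9s^5+50s^4-210s^3+584s^2-1176s+1120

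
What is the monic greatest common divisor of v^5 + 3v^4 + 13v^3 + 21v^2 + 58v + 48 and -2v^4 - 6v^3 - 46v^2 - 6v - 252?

v^2 - v + 6

By polynomial division,
  v^5 + 3v^4 + 13v^3 + 21v^2 + 58v + 48 = (-(1/2)v)(-2v^4 - 6v^3 - 46v^2 - 6v - 252) + (-10v^3 + 18v^2 - 68v + 48)
  -2v^4 - 6v^3 - 46v^2 - 6v - 252 = ((1/5)v + 24/25)(-10v^3 + 18v^2 - 68v + 48) + (-(1242/25)v^2 + (1242/25)v - 7452/25)
  -10v^3 + 18v^2 - 68v + 48 = ((125/621)v - 100/621)(-(1242/25)v^2 + (1242/25)v - 7452/25) + (0)
Last nonzero remainder: -(1242/25)v^2 + (1242/25)v - 7452/25. Dividing through by -1242/25 gives the monic gcd v^2 - v + 6.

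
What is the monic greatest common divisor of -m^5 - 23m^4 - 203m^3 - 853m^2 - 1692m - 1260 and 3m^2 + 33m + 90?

m^2 + 11m + 30

Repeated division with remainder:
  -m^5 - 23m^4 - 203m^3 - 853m^2 - 1692m - 1260 = (-(1/3)m^3 - 4m^2 - (41/3)m - 14)(3m^2 + 33m + 90) + (0)
Last nonzero remainder: 3m^2 + 33m + 90. Dividing through by 3 gives the monic gcd m^2 + 11m + 30.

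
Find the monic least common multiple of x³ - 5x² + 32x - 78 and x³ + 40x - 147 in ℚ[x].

Apply the Euclidean algorithm:
  x³ - 5x² + 32x - 78 = (x³ + 40x - 147) + (-5x² - 8x + 69)
  x³ + 40x - 147 = (-(1/5)x + 8/25)(-5x² - 8x + 69) + ((1409/25)x - 4227/25)
  -5x² - 8x + 69 = (-(125/1409)x - 575/1409)((1409/25)x - 4227/25) + (0)
Last nonzero remainder: (1409/25)x - 4227/25. Dividing through by 1409/25 gives the monic gcd x - 3.
Then lcm(f, g) = f·g / gcd(f, g); expanding and making the result monic gives the answer.

x⁵ - 2x⁴ + 66x³ - 227x² + 1334x - 3822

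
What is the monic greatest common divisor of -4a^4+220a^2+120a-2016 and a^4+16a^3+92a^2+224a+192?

a^2+10a+24

Repeated division with remainder:
  -4a^4+220a^2+120a-2016 = (-4)(a^4+16a^3+92a^2+224a+192) + (64a^3+588a^2+1016a-1248)
  a^4+16a^3+92a^2+224a+192 = ((1/64)a+109/1024)(64a^3+588a^2+1016a-1248) + ((3465/256)a^2+(17325/128)a+10395/32)
  64a^3+588a^2+1016a-1248 = ((16384/3465)a-13312/3465)((3465/256)a^2+(17325/128)a+10395/32) + (0)
Last nonzero remainder: (3465/256)a^2+(17325/128)a+10395/32. Dividing through by 3465/256 gives the monic gcd a^2+10a+24.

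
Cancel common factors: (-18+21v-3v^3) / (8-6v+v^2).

Euclidean algorithm in ℚ[v]:
  -3v^3+21v-18 = (-3v-18)(v^2-6v+8) + (-63v+126)
  v^2-6v+8 = (-(1/63)v+4/63)(-63v+126) + (0)
Last nonzero remainder: -63v+126. Dividing through by -63 gives the monic gcd v-2.
Cancel v-2 from numerator and denominator to get the reduced form.

(9-6v-3v^2)/(-4+v)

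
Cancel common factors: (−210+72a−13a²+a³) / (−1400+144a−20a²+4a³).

Euclidean algorithm in ℚ[a]:
  a³−13a²+72a−210 = (1/4)(4a³−20a²+144a−1400) + (−8a²+36a+140)
  4a³−20a²+144a−1400 = (−(1/2)a+1/4)(−8a²+36a+140) + (205a−1435)
  −8a²+36a+140 = (−(8/205)a−4/41)(205a−1435) + (0)
Last nonzero remainder: 205a−1435. Dividing through by 205 gives the monic gcd a−7.
Cancel a−7 from numerator and denominator to get the reduced form.

(30−6a+a²)/(200+8a+4a²)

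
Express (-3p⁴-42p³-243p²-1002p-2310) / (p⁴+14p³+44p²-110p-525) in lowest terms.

(-3p²-6p-66)/(p²+2p-15)

Repeated division with remainder:
  -3p⁴-42p³-243p²-1002p-2310 = (-3)(p⁴+14p³+44p²-110p-525) + (-111p²-1332p-3885)
  p⁴+14p³+44p²-110p-525 = (-(1/111)p²-(2/111)p+5/37)(-111p²-1332p-3885) + (0)
Last nonzero remainder: -111p²-1332p-3885. Dividing through by -111 gives the monic gcd p²+12p+35.
Cancel p²+12p+35 from numerator and denominator to get the reduced form.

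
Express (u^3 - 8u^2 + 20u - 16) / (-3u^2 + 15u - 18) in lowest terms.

By polynomial division,
  u^3 - 8u^2 + 20u - 16 = (-(1/3)u + 1)(-3u^2 + 15u - 18) + (-u + 2)
  -3u^2 + 15u - 18 = (3u - 9)(-u + 2) + (0)
Last nonzero remainder: -u + 2. Dividing through by -1 gives the monic gcd u - 2.
Cancel u - 2 from numerator and denominator to get the reduced form.

(-u^2 + 6u - 8)/(3u - 9)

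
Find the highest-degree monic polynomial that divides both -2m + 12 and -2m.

1

Repeated division with remainder:
  -2m + 12 = (-2m) + (12)
  -2m = (-(1/6)m)(12) + (0)
The last nonzero remainder is the constant 12, so the polynomials are coprime and gcd = 1.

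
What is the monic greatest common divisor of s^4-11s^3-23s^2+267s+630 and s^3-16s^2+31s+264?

s+3

Apply the Euclidean algorithm:
  s^4-11s^3-23s^2+267s+630 = (s+5)(s^3-16s^2+31s+264) + (26s^2-152s-690)
  s^3-16s^2+31s+264 = ((1/26)s-66/169)(26s^2-152s-690) + (-(308/169)s-924/169)
  26s^2-152s-690 = (-(2197/154)s+19435/154)(-(308/169)s-924/169) + (0)
Last nonzero remainder: -(308/169)s-924/169. Dividing through by -308/169 gives the monic gcd s+3.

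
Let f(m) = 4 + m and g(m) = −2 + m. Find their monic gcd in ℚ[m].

1

Repeated division with remainder:
  m + 4 = (m − 2) + (6)
  m − 2 = ((1/6)m − 1/3)(6) + (0)
The last nonzero remainder is the constant 6, so the polynomials are coprime and gcd = 1.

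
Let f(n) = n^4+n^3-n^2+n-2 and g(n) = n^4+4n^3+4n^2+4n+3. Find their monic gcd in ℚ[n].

Repeated division with remainder:
  n^4+n^3-n^2+n-2 = (n^4+4n^3+4n^2+4n+3) + (-3n^3-5n^2-3n-5)
  n^4+4n^3+4n^2+4n+3 = (-(1/3)n-7/9)(-3n^3-5n^2-3n-5) + (-(8/9)n^2-8/9)
  -3n^3-5n^2-3n-5 = ((27/8)n+45/8)(-(8/9)n^2-8/9) + (0)
Last nonzero remainder: -(8/9)n^2-8/9. Dividing through by -8/9 gives the monic gcd n^2+1.

n^2+1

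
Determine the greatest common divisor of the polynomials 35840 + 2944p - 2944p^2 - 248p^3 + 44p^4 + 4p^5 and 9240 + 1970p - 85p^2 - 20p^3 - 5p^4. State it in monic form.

By polynomial division,
  4p^5 + 44p^4 - 248p^3 - 2944p^2 + 2944p + 35840 = (-(4/5)p - 28/5)(-5p^4 - 20p^3 - 85p^2 + 1970p + 9240) + (-428p^3 - 1844p^2 + 21368p + 87584)
  -5p^4 - 20p^3 - 85p^2 + 1970p + 9240 = ((5/428)p - 165/45796)(-428p^3 - 1844p^2 + 21368p + 87584) + (-(3907200/11449)p^2 + (11721600/11449)p + 109401600/11449)
  -428p^3 - 1844p^2 + 21368p + 87584 = ((1225043/976800)p + 4476559/488400)(-(3907200/11449)p^2 + (11721600/11449)p + 109401600/11449) + (0)
Last nonzero remainder: -(3907200/11449)p^2 + (11721600/11449)p + 109401600/11449. Dividing through by -3907200/11449 gives the monic gcd p^2 - 3p - 28.

-28 - 3p + p^2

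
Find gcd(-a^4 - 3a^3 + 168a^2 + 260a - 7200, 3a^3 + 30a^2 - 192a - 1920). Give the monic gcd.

Apply the Euclidean algorithm:
  -a^4 - 3a^3 + 168a^2 + 260a - 7200 = (-(1/3)a + 7/3)(3a^3 + 30a^2 - 192a - 1920) + (34a^2 + 68a - 2720)
  3a^3 + 30a^2 - 192a - 1920 = ((3/34)a + 12/17)(34a^2 + 68a - 2720) + (0)
Last nonzero remainder: 34a^2 + 68a - 2720. Dividing through by 34 gives the monic gcd a^2 + 2a - 80.

a^2 + 2a - 80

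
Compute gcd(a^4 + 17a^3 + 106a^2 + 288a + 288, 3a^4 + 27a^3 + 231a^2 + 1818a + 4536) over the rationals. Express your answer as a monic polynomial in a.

a^2 + 10a + 24

Euclidean algorithm in ℚ[a]:
  a^4 + 17a^3 + 106a^2 + 288a + 288 = (1/3)(3a^4 + 27a^3 + 231a^2 + 1818a + 4536) + (8a^3 + 29a^2 − 318a − 1224)
  3a^4 + 27a^3 + 231a^2 + 1818a + 4536 = ((3/8)a + 129/64)(8a^3 + 29a^2 − 318a − 1224) + ((18675/64)a^2 + (93375/32)a + 56025/8)
  8a^3 + 29a^2 − 318a − 1224 = ((512/18675)a − 1088/6225)((18675/64)a^2 + (93375/32)a + 56025/8) + (0)
Last nonzero remainder: (18675/64)a^2 + (93375/32)a + 56025/8. Dividing through by 18675/64 gives the monic gcd a^2 + 10a + 24.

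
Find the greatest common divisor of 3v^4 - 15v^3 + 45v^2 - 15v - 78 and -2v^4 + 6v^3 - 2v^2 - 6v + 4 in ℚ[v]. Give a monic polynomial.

v^2 - v - 2

Euclidean algorithm in ℚ[v]:
  3v^4 - 15v^3 + 45v^2 - 15v - 78 = (-3/2)(-2v^4 + 6v^3 - 2v^2 - 6v + 4) + (-6v^3 + 42v^2 - 24v - 72)
  -2v^4 + 6v^3 - 2v^2 - 6v + 4 = ((1/3)v + 4/3)(-6v^3 + 42v^2 - 24v - 72) + (-50v^2 + 50v + 100)
  -6v^3 + 42v^2 - 24v - 72 = ((3/25)v - 18/25)(-50v^2 + 50v + 100) + (0)
Last nonzero remainder: -50v^2 + 50v + 100. Dividing through by -50 gives the monic gcd v^2 - v - 2.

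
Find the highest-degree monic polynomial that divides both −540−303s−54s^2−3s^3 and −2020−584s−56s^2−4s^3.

5+s

Repeated division with remainder:
  −3s^3−54s^2−303s−540 = (3/4)(−4s^3−56s^2−584s−2020) + (−12s^2+135s+975)
  −4s^3−56s^2−584s−2020 = ((1/3)s+101/12)(−12s^2+135s+975) + (−(8181/4)s−40905/4)
  −12s^2+135s+975 = ((16/2727)s−260/2727)(−(8181/4)s−40905/4) + (0)
Last nonzero remainder: −(8181/4)s−40905/4. Dividing through by −8181/4 gives the monic gcd s+5.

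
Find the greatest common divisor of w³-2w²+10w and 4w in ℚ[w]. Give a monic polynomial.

w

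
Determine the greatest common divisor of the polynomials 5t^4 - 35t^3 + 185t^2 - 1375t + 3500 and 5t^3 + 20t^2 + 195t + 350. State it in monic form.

Apply the Euclidean algorithm:
  5t^4 - 35t^3 + 185t^2 - 1375t + 3500 = (t - 11)(5t^3 + 20t^2 + 195t + 350) + (210t^2 + 420t + 7350)
  5t^3 + 20t^2 + 195t + 350 = ((1/42)t + 1/21)(210t^2 + 420t + 7350) + (0)
Last nonzero remainder: 210t^2 + 420t + 7350. Dividing through by 210 gives the monic gcd t^2 + 2t + 35.

t^2 + 2t + 35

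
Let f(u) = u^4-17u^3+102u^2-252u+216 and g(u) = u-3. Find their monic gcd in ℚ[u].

u-3

Repeated division with remainder:
  u^4-17u^3+102u^2-252u+216 = (u^3-14u^2+60u-72)(u-3) + (0)
The last nonzero remainder u-3 is already monic.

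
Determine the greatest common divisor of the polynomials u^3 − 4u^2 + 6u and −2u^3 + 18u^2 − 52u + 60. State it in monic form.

Euclidean algorithm in ℚ[u]:
  u^3 − 4u^2 + 6u = (−1/2)(−2u^3 + 18u^2 − 52u + 60) + (5u^2 − 20u + 30)
  −2u^3 + 18u^2 − 52u + 60 = (−(2/5)u + 2)(5u^2 − 20u + 30) + (0)
Last nonzero remainder: 5u^2 − 20u + 30. Dividing through by 5 gives the monic gcd u^2 − 4u + 6.

u^2 − 4u + 6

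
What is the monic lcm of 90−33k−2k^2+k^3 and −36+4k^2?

270−9k−39k^2+k^3+k^4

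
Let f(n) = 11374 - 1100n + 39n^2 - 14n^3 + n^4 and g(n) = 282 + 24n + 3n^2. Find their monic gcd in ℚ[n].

94 + 8n + n^2

Euclidean algorithm in ℚ[n]:
  n^4 - 14n^3 + 39n^2 - 1100n + 11374 = ((1/3)n^2 - (22/3)n + 121/3)(3n^2 + 24n + 282) + (0)
Last nonzero remainder: 3n^2 + 24n + 282. Dividing through by 3 gives the monic gcd n^2 + 8n + 94.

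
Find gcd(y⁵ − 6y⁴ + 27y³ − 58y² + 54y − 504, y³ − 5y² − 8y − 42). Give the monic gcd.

Apply the Euclidean algorithm:
  y⁵ − 6y⁴ + 27y³ − 58y² + 54y − 504 = (y² − y + 30)(y³ − 5y² − 8y − 42) + (126y² + 252y + 756)
  y³ − 5y² − 8y − 42 = ((1/126)y − 1/18)(126y² + 252y + 756) + (0)
Last nonzero remainder: 126y² + 252y + 756. Dividing through by 126 gives the monic gcd y² + 2y + 6.

y² + 2y + 6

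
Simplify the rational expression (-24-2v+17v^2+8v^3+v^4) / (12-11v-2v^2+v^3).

(8+6v+v^2)/(-4+v)

By polynomial division,
  v^4+8v^3+17v^2-2v-24 = (v+10)(v^3-2v^2-11v+12) + (48v^2+96v-144)
  v^3-2v^2-11v+12 = ((1/48)v-1/12)(48v^2+96v-144) + (0)
Last nonzero remainder: 48v^2+96v-144. Dividing through by 48 gives the monic gcd v^2+2v-3.
Cancel v^2+2v-3 from numerator and denominator to get the reduced form.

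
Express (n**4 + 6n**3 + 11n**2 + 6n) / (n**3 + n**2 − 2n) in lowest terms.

By polynomial division,
  n**4 + 6n**3 + 11n**2 + 6n = (n + 5)(n**3 + n**2 − 2n) + (8n**2 + 16n)
  n**3 + n**2 − 2n = ((1/8)n − 1/8)(8n**2 + 16n) + (0)
Last nonzero remainder: 8n**2 + 16n. Dividing through by 8 gives the monic gcd n**2 + 2n.
Cancel n**2 + 2n from numerator and denominator to get the reduced form.

(n**2 + 4n + 3)/(n − 1)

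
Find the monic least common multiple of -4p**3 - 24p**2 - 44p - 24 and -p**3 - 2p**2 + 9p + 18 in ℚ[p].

Apply the Euclidean algorithm:
  -4p**3 - 24p**2 - 44p - 24 = (4)(-p**3 - 2p**2 + 9p + 18) + (-16p**2 - 80p - 96)
  -p**3 - 2p**2 + 9p + 18 = ((1/16)p - 3/16)(-16p**2 - 80p - 96) + (0)
Last nonzero remainder: -16p**2 - 80p - 96. Dividing through by -16 gives the monic gcd p**2 + 5p + 6.
Then lcm(f, g) = f·g / gcd(f, g); expanding and making the result monic gives the answer.

p**4 + 3p**3 - 7p**2 - 27p - 18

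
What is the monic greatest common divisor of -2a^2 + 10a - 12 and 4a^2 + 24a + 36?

1

Apply the Euclidean algorithm:
  -2a^2 + 10a - 12 = (-1/2)(4a^2 + 24a + 36) + (22a + 6)
  4a^2 + 24a + 36 = ((2/11)a + 126/121)(22a + 6) + (3600/121)
  22a + 6 = ((1331/1800)a + 121/600)(3600/121) + (0)
The last nonzero remainder is the constant 3600/121, so the polynomials are coprime and gcd = 1.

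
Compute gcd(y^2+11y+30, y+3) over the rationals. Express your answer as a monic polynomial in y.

1

Apply the Euclidean algorithm:
  y^2+11y+30 = (y+8)(y+3) + (6)
  y+3 = ((1/6)y+1/2)(6) + (0)
The last nonzero remainder is the constant 6, so the polynomials are coprime and gcd = 1.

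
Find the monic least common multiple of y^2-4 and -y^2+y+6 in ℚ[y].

Repeated division with remainder:
  y^2-4 = (-1)(-y^2+y+6) + (y+2)
  -y^2+y+6 = (-y+3)(y+2) + (0)
The last nonzero remainder y+2 is already monic.
Then lcm(f, g) = f·g / gcd(f, g); expanding and making the result monic gives the answer.

y^3-3y^2-4y+12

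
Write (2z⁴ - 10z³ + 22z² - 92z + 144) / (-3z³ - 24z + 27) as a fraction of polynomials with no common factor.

(-2z² + 12z - 16)/(3z - 3)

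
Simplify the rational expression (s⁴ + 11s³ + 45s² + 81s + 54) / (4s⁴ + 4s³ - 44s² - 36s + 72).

(s² + 6s + 9)/(4s² - 16s + 12)

Repeated division with remainder:
  s⁴ + 11s³ + 45s² + 81s + 54 = (1/4)(4s⁴ + 4s³ - 44s² - 36s + 72) + (10s³ + 56s² + 90s + 36)
  4s⁴ + 4s³ - 44s² - 36s + 72 = ((2/5)s - 46/25)(10s³ + 56s² + 90s + 36) + ((576/25)s² + (576/5)s + 3456/25)
  10s³ + 56s² + 90s + 36 = ((125/288)s + 25/96)((576/25)s² + (576/5)s + 3456/25) + (0)
Last nonzero remainder: (576/25)s² + (576/5)s + 3456/25. Dividing through by 576/25 gives the monic gcd s² + 5s + 6.
Cancel s² + 5s + 6 from numerator and denominator to get the reduced form.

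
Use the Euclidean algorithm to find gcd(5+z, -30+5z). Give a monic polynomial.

1

Repeated division with remainder:
  z+5 = (1/5)(5z-30) + (11)
  5z-30 = ((5/11)z-30/11)(11) + (0)
The last nonzero remainder is the constant 11, so the polynomials are coprime and gcd = 1.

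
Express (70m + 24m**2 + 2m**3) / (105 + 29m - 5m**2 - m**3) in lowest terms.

Euclidean algorithm in ℚ[m]:
  2m**3 + 24m**2 + 70m = (-2)(-m**3 - 5m**2 + 29m + 105) + (14m**2 + 128m + 210)
  -m**3 - 5m**2 + 29m + 105 = (-(1/14)m + 29/98)(14m**2 + 128m + 210) + ((300/49)m + 300/7)
  14m**2 + 128m + 210 = ((343/150)m + 49/10)((300/49)m + 300/7) + (0)
Last nonzero remainder: (300/49)m + 300/7. Dividing through by 300/49 gives the monic gcd m + 7.
Cancel m + 7 from numerator and denominator to get the reduced form.

(-10m - 2m**2)/(-15 - 2m + m**2)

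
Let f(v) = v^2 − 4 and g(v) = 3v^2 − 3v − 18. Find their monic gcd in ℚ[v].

v + 2

Euclidean algorithm in ℚ[v]:
  v^2 − 4 = (1/3)(3v^2 − 3v − 18) + (v + 2)
  3v^2 − 3v − 18 = (3v − 9)(v + 2) + (0)
The last nonzero remainder v + 2 is already monic.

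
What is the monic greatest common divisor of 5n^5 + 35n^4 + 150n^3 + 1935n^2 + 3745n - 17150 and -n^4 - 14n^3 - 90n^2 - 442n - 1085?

n^2 + 12n + 35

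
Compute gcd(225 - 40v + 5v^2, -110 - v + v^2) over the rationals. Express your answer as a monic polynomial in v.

1

By polynomial division,
  5v^2 - 40v + 225 = (5)(v^2 - v - 110) + (-35v + 775)
  v^2 - v - 110 = (-(1/35)v - 148/245)(-35v + 775) + (17550/49)
  -35v + 775 = (-(343/3510)v + 1519/702)(17550/49) + (0)
The last nonzero remainder is the constant 17550/49, so the polynomials are coprime and gcd = 1.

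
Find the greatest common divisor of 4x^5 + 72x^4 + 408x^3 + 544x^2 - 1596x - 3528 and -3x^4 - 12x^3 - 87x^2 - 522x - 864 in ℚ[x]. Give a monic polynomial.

x^2 + 6x + 9

Euclidean algorithm in ℚ[x]:
  4x^5 + 72x^4 + 408x^3 + 544x^2 - 1596x - 3528 = (-(4/3)x - 56/3)(-3x^4 - 12x^3 - 87x^2 - 522x - 864) + (68x^3 - 1776x^2 - 12492x - 19656)
  -3x^4 - 12x^3 - 87x^2 - 522x - 864 = (-(3/68)x - 384/289)(68x^3 - 1776x^2 - 12492x - 19656) + (-(866400/289)x^2 - (5198400/289)x - 7797600/289)
  68x^3 - 1776x^2 - 12492x - 19656 = (-(4913/216600)x + 26299/36100)(-(866400/289)x^2 - (5198400/289)x - 7797600/289) + (0)
Last nonzero remainder: -(866400/289)x^2 - (5198400/289)x - 7797600/289. Dividing through by -866400/289 gives the monic gcd x^2 + 6x + 9.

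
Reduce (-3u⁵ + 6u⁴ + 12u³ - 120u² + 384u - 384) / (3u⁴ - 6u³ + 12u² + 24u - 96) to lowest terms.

(-u² - 2u + 8)/(u + 2)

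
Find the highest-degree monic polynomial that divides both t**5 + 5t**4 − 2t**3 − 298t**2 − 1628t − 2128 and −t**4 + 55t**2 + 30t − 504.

Repeated division with remainder:
  t**5 + 5t**4 − 2t**3 − 298t**2 − 1628t − 2128 = (−t − 5)(−t**4 + 55t**2 + 30t − 504) + (53t**3 + 7t**2 − 1982t − 4648)
  −t**4 + 55t**2 + 30t − 504 = (−(1/53)t + 7/2809)(53t**3 + 7t**2 − 1982t − 4648) + ((49400/2809)t**2 − (148200/2809)t − 1383200/2809)
  53t**3 + 7t**2 − 1982t − 4648 = ((148877/49400)t + 233147/24700)((49400/2809)t**2 − (148200/2809)t − 1383200/2809) + (0)
Last nonzero remainder: (49400/2809)t**2 − (148200/2809)t − 1383200/2809. Dividing through by 49400/2809 gives the monic gcd t**2 − 3t − 28.

t**2 − 3t − 28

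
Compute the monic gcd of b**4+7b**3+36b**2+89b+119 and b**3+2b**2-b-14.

b**2+4b+7

Apply the Euclidean algorithm:
  b**4+7b**3+36b**2+89b+119 = (b+5)(b**3+2b**2-b-14) + (27b**2+108b+189)
  b**3+2b**2-b-14 = ((1/27)b-2/27)(27b**2+108b+189) + (0)
Last nonzero remainder: 27b**2+108b+189. Dividing through by 27 gives the monic gcd b**2+4b+7.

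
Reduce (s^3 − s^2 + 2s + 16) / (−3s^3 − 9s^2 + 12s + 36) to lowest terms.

Repeated division with remainder:
  s^3 − s^2 + 2s + 16 = (−1/3)(−3s^3 − 9s^2 + 12s + 36) + (−4s^2 + 6s + 28)
  −3s^3 − 9s^2 + 12s + 36 = ((3/4)s + 27/8)(−4s^2 + 6s + 28) + (−(117/4)s − 117/2)
  −4s^2 + 6s + 28 = ((16/117)s − 56/117)(−(117/4)s − 117/2) + (0)
Last nonzero remainder: −(117/4)s − 117/2. Dividing through by −117/4 gives the monic gcd s + 2.
Cancel s + 2 from numerator and denominator to get the reduced form.

(−s^2 + 3s − 8)/(3s^2 + 3s − 18)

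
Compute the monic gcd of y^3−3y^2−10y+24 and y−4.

Euclidean algorithm in ℚ[y]:
  y^3−3y^2−10y+24 = (y^2+y−6)(y−4) + (0)
The last nonzero remainder y−4 is already monic.

y−4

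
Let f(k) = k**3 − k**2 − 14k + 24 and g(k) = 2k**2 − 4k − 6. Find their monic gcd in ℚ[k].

k − 3

Euclidean algorithm in ℚ[k]:
  k**3 − k**2 − 14k + 24 = ((1/2)k + 1/2)(2k**2 − 4k − 6) + (−9k + 27)
  2k**2 − 4k − 6 = (−(2/9)k − 2/9)(−9k + 27) + (0)
Last nonzero remainder: −9k + 27. Dividing through by −9 gives the monic gcd k − 3.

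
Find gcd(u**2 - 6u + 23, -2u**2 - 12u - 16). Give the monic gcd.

1

Euclidean algorithm in ℚ[u]:
  u**2 - 6u + 23 = (-1/2)(-2u**2 - 12u - 16) + (-12u + 15)
  -2u**2 - 12u - 16 = ((1/6)u + 29/24)(-12u + 15) + (-273/8)
  -12u + 15 = ((32/91)u - 40/91)(-273/8) + (0)
The last nonzero remainder is the constant -273/8, so the polynomials are coprime and gcd = 1.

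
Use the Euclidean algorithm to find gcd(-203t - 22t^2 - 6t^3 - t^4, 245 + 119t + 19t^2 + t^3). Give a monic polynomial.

7 + t

By polynomial division,
  -t^4 - 6t^3 - 22t^2 - 203t = (-t + 13)(t^3 + 19t^2 + 119t + 245) + (-150t^2 - 1505t - 3185)
  t^3 + 19t^2 + 119t + 245 = (-(1/150)t - 269/4500)(-150t^2 - 1505t - 3185) + ((7021/900)t + 49147/900)
  -150t^2 - 1505t - 3185 = (-(135000/7021)t - 58500/1003)((7021/900)t + 49147/900) + (0)
Last nonzero remainder: (7021/900)t + 49147/900. Dividing through by 7021/900 gives the monic gcd t + 7.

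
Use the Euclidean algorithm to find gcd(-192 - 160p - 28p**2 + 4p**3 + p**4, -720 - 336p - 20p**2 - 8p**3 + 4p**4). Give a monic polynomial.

Repeated division with remainder:
  p**4 + 4p**3 - 28p**2 - 160p - 192 = (1/4)(4p**4 - 8p**3 - 20p**2 - 336p - 720) + (6p**3 - 23p**2 - 76p - 12)
  4p**4 - 8p**3 - 20p**2 - 336p - 720 = ((2/3)p + 11/9)(6p**3 - 23p**2 - 76p - 12) + ((529/9)p**2 - (2116/9)p - 2116/3)
  6p**3 - 23p**2 - 76p - 12 = ((54/529)p + 9/529)((529/9)p**2 - (2116/9)p - 2116/3) + (0)
Last nonzero remainder: (529/9)p**2 - (2116/9)p - 2116/3. Dividing through by 529/9 gives the monic gcd p**2 - 4p - 12.

-12 - 4p + p**2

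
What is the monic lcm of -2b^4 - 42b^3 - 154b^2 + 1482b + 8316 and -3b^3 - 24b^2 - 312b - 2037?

b^6 + 22b^5 + 195b^4 + 1373b^3 + 2570b^2 - 76035b - 403326

Euclidean algorithm in ℚ[b]:
  -2b^4 - 42b^3 - 154b^2 + 1482b + 8316 = ((2/3)b + 26/3)(-3b^3 - 24b^2 - 312b - 2037) + (262b^2 + 5544b + 25970)
  -3b^3 - 24b^2 - 312b - 2037 = (-(3/262)b + 2586/17161)(262b^2 + 5544b + 25970) + (-(14587911/17161)b - 102115377/17161)
  262b^2 + 5544b + 25970 = (-(4496182/14587911)b - 63667310/14587911)(-(14587911/17161)b - 102115377/17161) + (0)
Last nonzero remainder: -(14587911/17161)b - 102115377/17161. Dividing through by -14587911/17161 gives the monic gcd b + 7.
Then lcm(f, g) = f·g / gcd(f, g); expanding and making the result monic gives the answer.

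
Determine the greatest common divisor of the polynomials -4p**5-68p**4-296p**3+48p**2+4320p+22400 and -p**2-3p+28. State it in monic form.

p**2+3p-28

Apply the Euclidean algorithm:
  -4p**5-68p**4-296p**3+48p**2+4320p+22400 = (4p**3+56p**2+240p+800)(-p**2-3p+28) + (0)
Last nonzero remainder: -p**2-3p+28. Dividing through by -1 gives the monic gcd p**2+3p-28.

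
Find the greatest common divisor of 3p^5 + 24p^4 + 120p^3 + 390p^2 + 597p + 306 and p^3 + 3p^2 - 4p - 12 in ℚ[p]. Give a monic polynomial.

Apply the Euclidean algorithm:
  3p^5 + 24p^4 + 120p^3 + 390p^2 + 597p + 306 = (3p^2 + 15p + 87)(p^3 + 3p^2 - 4p - 12) + (225p^2 + 1125p + 1350)
  p^3 + 3p^2 - 4p - 12 = ((1/225)p - 2/225)(225p^2 + 1125p + 1350) + (0)
Last nonzero remainder: 225p^2 + 1125p + 1350. Dividing through by 225 gives the monic gcd p^2 + 5p + 6.

p^2 + 5p + 6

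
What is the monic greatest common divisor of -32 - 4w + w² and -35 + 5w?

1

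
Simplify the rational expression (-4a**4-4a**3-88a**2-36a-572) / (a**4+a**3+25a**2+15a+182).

(-4a**2+4a-44)/(a**2-a+14)

Apply the Euclidean algorithm:
  -4a**4-4a**3-88a**2-36a-572 = (-4)(a**4+a**3+25a**2+15a+182) + (12a**2+24a+156)
  a**4+a**3+25a**2+15a+182 = ((1/12)a**2-(1/12)a+7/6)(12a**2+24a+156) + (0)
Last nonzero remainder: 12a**2+24a+156. Dividing through by 12 gives the monic gcd a**2+2a+13.
Cancel a**2+2a+13 from numerator and denominator to get the reduced form.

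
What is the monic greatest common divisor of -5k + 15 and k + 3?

1

Apply the Euclidean algorithm:
  -5k + 15 = (-5)(k + 3) + (30)
  k + 3 = ((1/30)k + 1/10)(30) + (0)
The last nonzero remainder is the constant 30, so the polynomials are coprime and gcd = 1.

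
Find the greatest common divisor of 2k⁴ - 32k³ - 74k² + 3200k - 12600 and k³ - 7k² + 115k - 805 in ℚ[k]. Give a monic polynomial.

Euclidean algorithm in ℚ[k]:
  2k⁴ - 32k³ - 74k² + 3200k - 12600 = (2k - 18)(k³ - 7k² + 115k - 805) + (-430k² + 6880k - 27090)
  k³ - 7k² + 115k - 805 = (-(1/430)k - 9/430)(-430k² + 6880k - 27090) + (196k - 1372)
  -430k² + 6880k - 27090 = (-(215/98)k + 1935/98)(196k - 1372) + (0)
Last nonzero remainder: 196k - 1372. Dividing through by 196 gives the monic gcd k - 7.

k - 7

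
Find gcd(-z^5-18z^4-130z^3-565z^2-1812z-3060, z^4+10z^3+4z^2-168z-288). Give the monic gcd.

z^2+12z+36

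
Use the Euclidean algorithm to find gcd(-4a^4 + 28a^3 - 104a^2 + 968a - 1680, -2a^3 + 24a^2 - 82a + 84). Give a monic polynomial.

Repeated division with remainder:
  -4a^4 + 28a^3 - 104a^2 + 968a - 1680 = (2a + 10)(-2a^3 + 24a^2 - 82a + 84) + (-180a^2 + 1620a - 2520)
  -2a^3 + 24a^2 - 82a + 84 = ((1/90)a - 1/30)(-180a^2 + 1620a - 2520) + (0)
Last nonzero remainder: -180a^2 + 1620a - 2520. Dividing through by -180 gives the monic gcd a^2 - 9a + 14.

a^2 - 9a + 14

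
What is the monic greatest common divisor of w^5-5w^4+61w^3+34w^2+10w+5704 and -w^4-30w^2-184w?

w^3+30w+184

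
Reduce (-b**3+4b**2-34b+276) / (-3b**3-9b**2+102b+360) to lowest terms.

(b**2+2b+46)/(3b**2+27b+60)

Euclidean algorithm in ℚ[b]:
  -b**3+4b**2-34b+276 = (1/3)(-3b**3-9b**2+102b+360) + (7b**2-68b+156)
  -3b**3-9b**2+102b+360 = (-(3/7)b-267/49)(7b**2-68b+156) + (-(9882/49)b+59292/49)
  7b**2-68b+156 = (-(343/9882)b+637/4941)(-(9882/49)b+59292/49) + (0)
Last nonzero remainder: -(9882/49)b+59292/49. Dividing through by -9882/49 gives the monic gcd b-6.
Cancel b-6 from numerator and denominator to get the reduced form.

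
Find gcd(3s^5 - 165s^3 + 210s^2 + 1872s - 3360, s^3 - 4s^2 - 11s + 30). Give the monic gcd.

Euclidean algorithm in ℚ[s]:
  3s^5 - 165s^3 + 210s^2 + 1872s - 3360 = (3s^2 + 12s - 84)(s^3 - 4s^2 - 11s + 30) + (-84s^2 + 588s - 840)
  s^3 - 4s^2 - 11s + 30 = (-(1/84)s - 1/28)(-84s^2 + 588s - 840) + (0)
Last nonzero remainder: -84s^2 + 588s - 840. Dividing through by -84 gives the monic gcd s^2 - 7s + 10.

s^2 - 7s + 10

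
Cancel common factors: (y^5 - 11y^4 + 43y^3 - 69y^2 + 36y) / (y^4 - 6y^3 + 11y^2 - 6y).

Euclidean algorithm in ℚ[y]:
  y^5 - 11y^4 + 43y^3 - 69y^2 + 36y = (y - 5)(y^4 - 6y^3 + 11y^2 - 6y) + (2y^3 - 8y^2 + 6y)
  y^4 - 6y^3 + 11y^2 - 6y = ((1/2)y - 1)(2y^3 - 8y^2 + 6y) + (0)
Last nonzero remainder: 2y^3 - 8y^2 + 6y. Dividing through by 2 gives the monic gcd y^3 - 4y^2 + 3y.
Cancel y^3 - 4y^2 + 3y from numerator and denominator to get the reduced form.

(y^2 - 7y + 12)/(y - 2)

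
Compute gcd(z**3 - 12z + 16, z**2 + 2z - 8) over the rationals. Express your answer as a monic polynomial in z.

z**2 + 2z - 8

Euclidean algorithm in ℚ[z]:
  z**3 - 12z + 16 = (z - 2)(z**2 + 2z - 8) + (0)
The last nonzero remainder z**2 + 2z - 8 is already monic.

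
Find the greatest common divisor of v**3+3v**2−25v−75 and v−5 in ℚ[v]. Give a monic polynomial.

v−5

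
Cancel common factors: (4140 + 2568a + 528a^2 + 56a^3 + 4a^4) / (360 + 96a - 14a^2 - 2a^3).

Repeated division with remainder:
  4a^4 + 56a^3 + 528a^2 + 2568a + 4140 = (-2a - 14)(-2a^3 - 14a^2 + 96a + 360) + (524a^2 + 4632a + 9180)
  -2a^3 - 14a^2 + 96a + 360 = (-(1/262)a + 241/34322)(524a^2 + 4632a + 9180) + ((1690590/17161)a + 5071770/17161)
  524a^2 + 4632a + 9180 = ((4496182/845295)a + 1750422/56353)((1690590/17161)a + 5071770/17161) + (0)
Last nonzero remainder: (1690590/17161)a + 5071770/17161. Dividing through by 1690590/17161 gives the monic gcd a + 3.
Cancel a + 3 from numerator and denominator to get the reduced form.

(-690 - 198a - 22a^2 - 2a^3)/(-60 + 4a + a^2)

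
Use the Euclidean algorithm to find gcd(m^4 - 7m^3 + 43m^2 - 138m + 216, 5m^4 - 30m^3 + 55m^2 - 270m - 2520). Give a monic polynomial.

Euclidean algorithm in ℚ[m]:
  m^4 - 7m^3 + 43m^2 - 138m + 216 = (1/5)(5m^4 - 30m^3 + 55m^2 - 270m - 2520) + (-m^3 + 32m^2 - 84m + 720)
  5m^4 - 30m^3 + 55m^2 - 270m - 2520 = (-5m - 130)(-m^3 + 32m^2 - 84m + 720) + (3795m^2 - 7590m + 91080)
  -m^3 + 32m^2 - 84m + 720 = (-(1/3795)m + 2/253)(3795m^2 - 7590m + 91080) + (0)
Last nonzero remainder: 3795m^2 - 7590m + 91080. Dividing through by 3795 gives the monic gcd m^2 - 2m + 24.

m^2 - 2m + 24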